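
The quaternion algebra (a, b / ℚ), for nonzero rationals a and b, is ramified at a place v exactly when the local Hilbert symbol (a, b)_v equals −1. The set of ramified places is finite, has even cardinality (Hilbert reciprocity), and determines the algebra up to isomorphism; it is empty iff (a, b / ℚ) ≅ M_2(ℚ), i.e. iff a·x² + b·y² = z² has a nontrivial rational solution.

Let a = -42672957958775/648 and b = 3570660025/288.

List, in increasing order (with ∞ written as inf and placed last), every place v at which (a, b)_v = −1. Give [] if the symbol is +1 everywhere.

[19, 37]

(a, b) ≡ (-23902, 2) mod (ℚ^×)²; places V = {2, 3, 5, 17, 19, 37, ∞}.
(a,b)_2: α=-3, β=-5; u≡1, v≡1 (mod 8); ε(u)ε(v)=0·0, αω(v)=-3·0, βω(u)=-5·0; sum ≡ 0  ⇒  +1.
(a,b)_19: α=3, u≡14; β=2, v≡8 (mod 19); (14|19)=-1, (8|19)=-1; sign (−1)^0·-1^2·-1^3 = -1.
(a,b)_3: α=-4, u≡2; β=-2, v≡2 (mod 3); (2|3)=-1, (2|3)=-1; sign (−1)^0·-1^-2·-1^-4 = +1.
(a,b)_5: α=2, u≡3; β=2, v≡2 (mod 5); (3|5)=-1, (2|5)=-1; sign (−1)^0·-1^2·-1^2 = +1.
(a,b)_37: α=3, u≡13; β=2, v≡2 (mod 37); (13|37)=-1, (2|37)=-1; sign (−1)^0·-1^2·-1^3 = -1.
(a,b)_17: α=3, u≡3; β=2, v≡1 (mod 17); (3|17)=-1, (1|17)=+1; sign (−1)^0·-1^2·+1^3 = +1.
(a,b)_∞: sgn(-23902)=−, sgn(2)=+, so +1.
|Ram(-23902, 2)| = 2, even; anisotropic at {19, 37}.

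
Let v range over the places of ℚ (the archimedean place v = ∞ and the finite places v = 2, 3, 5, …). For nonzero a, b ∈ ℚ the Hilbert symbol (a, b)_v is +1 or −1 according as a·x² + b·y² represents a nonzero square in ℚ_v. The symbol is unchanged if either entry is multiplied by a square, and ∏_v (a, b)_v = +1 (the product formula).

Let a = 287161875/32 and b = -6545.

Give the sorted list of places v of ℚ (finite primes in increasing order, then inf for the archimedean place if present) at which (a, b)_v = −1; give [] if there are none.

[2, 5, 7, 13]

Mod squares: a ≡ 102102, b ≡ -6545. Check v ∈ {∞, 2, 3, 5, 7, 11, 13, 17}.
v=∞: 102102 > 0 and -6545 < 0  ⇒  (a,b)_∞ = +1.
v=3: a=3^3·(≡2), b=3^0·(≡1) mod 3; (2|3)=-1, (1|3)=+1; (−1)^{3·0·1}·(-1)^0·(+1)^3 = +1.
v=5: a=5^4·(≡2), b=5^1·(≡1) mod 5; (2|5)=-1, (1|5)=+1; (−1)^{4·1·2}·(-1)^1·(+1)^4 = -1.
v=7: a=7^1·(≡6), b=7^1·(≡3) mod 7; (6|7)=-1, (3|7)=-1; (−1)^{1·1·3}·(-1)^1·(-1)^1 = -1.
v=17: a=17^1·(≡11), b=17^1·(≡6) mod 17; (11|17)=-1, (6|17)=-1; (−1)^{1·1·8}·(-1)^1·(-1)^1 = +1.
v=2: v_2(a)=-5, v_2(b)=0; units ≡ 3, 7 (mod 8); ε·ε+αω+βω = 1·1+-5·0+0·1 ≡ 1  ⇒  (a,b)_2 = -1.
v=11: a=11^1·(≡4), b=11^1·(≡10) mod 11; (4|11)=+1, (10|11)=-1; (−1)^{1·1·5}·(+1)^1·(-1)^1 = +1.
v=13: a=13^1·(≡8), b=13^0·(≡7) mod 13; (8|13)=-1, (7|13)=-1; (−1)^{1·0·6}·(-1)^0·(-1)^1 = -1.
|Ram(102102, -6545)| = 4, even; anisotropic at {2, 5, 7, 13}.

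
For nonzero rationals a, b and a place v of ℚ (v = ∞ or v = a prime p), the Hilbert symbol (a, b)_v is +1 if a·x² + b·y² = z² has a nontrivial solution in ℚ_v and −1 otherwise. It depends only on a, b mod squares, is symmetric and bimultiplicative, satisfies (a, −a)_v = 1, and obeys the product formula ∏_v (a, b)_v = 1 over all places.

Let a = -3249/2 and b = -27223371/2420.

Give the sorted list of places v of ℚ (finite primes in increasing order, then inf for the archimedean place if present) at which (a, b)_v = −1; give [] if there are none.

[5, inf]

(a, b) ≡ (-2, -95) mod (ℚ^×)²; places V = {2, 3, 5, 7, 11, 19, ∞}.
(a,b)_19: α=2, u≡5; β=3, v≡3 (mod 19); (5|19)=+1, (3|19)=-1; sign (−1)^0·+1^3·-1^2 = +1.
(a,b)_11: α=0, u≡9; β=-2, v≡5 (mod 11); (9|11)=+1, (5|11)=+1; sign (−1)^0·+1^-2·+1^0 = +1.
(a,b)_5: α=0, u≡3; β=-1, v≡1 (mod 5); (3|5)=-1, (1|5)=+1; sign (−1)^0·-1^-1·+1^0 = -1.
(a,b)_2: α=-1, β=-2; u≡7, v≡1 (mod 8); ε(u)ε(v)=1·0, αω(v)=-1·0, βω(u)=-2·0; sum ≡ 0  ⇒  +1.
(a,b)_3: α=2, u≡1; β=4, v≡1 (mod 3); (1|3)=+1, (1|3)=+1; sign (−1)^0·+1^4·+1^2 = +1.
(a,b)_∞: sgn(-2)=−, sgn(-95)=−, so -1.
(a,b)_7: α=0, u≡3; β=2, v≡5 (mod 7); (3|7)=-1, (5|7)=-1; sign (−1)^0·-1^2·-1^0 = +1.
|Ram(-2, -95)| = 2, even; anisotropic at {5, ∞}.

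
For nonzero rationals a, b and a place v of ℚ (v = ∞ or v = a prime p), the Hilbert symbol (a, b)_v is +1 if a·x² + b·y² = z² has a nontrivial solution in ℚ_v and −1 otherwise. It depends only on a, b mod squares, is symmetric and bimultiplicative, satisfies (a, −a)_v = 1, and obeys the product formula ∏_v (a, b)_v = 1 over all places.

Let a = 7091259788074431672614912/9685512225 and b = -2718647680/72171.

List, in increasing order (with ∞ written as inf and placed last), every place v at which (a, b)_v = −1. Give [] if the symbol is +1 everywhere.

[5, 11]

(a, b) ≡ (182, -770) mod (ℚ^×)²; places V = {2, 3, 5, 7, 11, 13, 19, 23, 37, 41, ∞}.
(a,b)_11: α=2, u≡7; β=-1, v≡2 (mod 11); (7|11)=-1, (2|11)=-1; sign (−1)^0·-1^-1·-1^2 = -1.
(a,b)_∞: sgn(182)=+, sgn(-770)=−, so +1.
(a,b)_13: α=1, u≡10; β=0, v≡12 (mod 13); (10|13)=+1, (12|13)=+1; sign (−1)^0·+1^0·+1^1 = +1.
(a,b)_41: α=4, u≡18; β=2, v≡8 (mod 41); (18|41)=+1, (8|41)=+1; sign (−1)^0·+1^2·+1^4 = +1.
(a,b)_19: α=0, u≡17; β=2, v≡4 (mod 19); (17|19)=+1, (4|19)=+1; sign (−1)^0·+1^2·+1^0 = +1.
(a,b)_3: α=-18, u≡2; β=-8, v≡1 (mod 3); (2|3)=-1, (1|3)=+1; sign (−1)^0·-1^-8·+1^-18 = +1.
(a,b)_5: α=-2, u≡3; β=1, v≡4 (mod 5); (3|5)=-1, (4|5)=+1; sign (−1)^0·-1^1·+1^-2 = -1.
(a,b)_7: α=5, u≡3; β=1, v≡2 (mod 7); (3|7)=-1, (2|7)=+1; sign (−1)^1·-1^1·+1^5 = +1.
(a,b)_23: α=2, u≡20; β=0, v≡8 (mod 23); (20|23)=-1, (8|23)=+1; sign (−1)^0·-1^0·+1^2 = +1.
(a,b)_2: α=17, β=7; u≡3, v≡7 (mod 8); ε(u)ε(v)=1·1, αω(v)=17·0, βω(u)=7·1; sum ≡ 0  ⇒  +1.
(a,b)_37: α=2, u≡10; β=0, v≡10 (mod 37); (10|37)=+1, (10|37)=+1; sign (−1)^0·+1^0·+1^2 = +1.
(182, -770 / ℚ) ramifies at {5, 11}: a division algebra.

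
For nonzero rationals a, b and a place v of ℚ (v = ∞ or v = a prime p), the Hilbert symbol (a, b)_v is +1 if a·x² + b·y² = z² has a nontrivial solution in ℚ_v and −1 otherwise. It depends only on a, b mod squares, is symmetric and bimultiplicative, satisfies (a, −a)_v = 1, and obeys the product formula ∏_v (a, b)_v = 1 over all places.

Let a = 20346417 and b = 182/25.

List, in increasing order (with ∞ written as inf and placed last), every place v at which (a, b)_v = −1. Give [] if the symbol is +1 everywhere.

(a, b) ≡ (273, 182) mod (ℚ^×)²; places V = {2, 3, 5, 7, 13, ∞}.
(a,b)_∞: sgn(273)=+, sgn(182)=+, so +1.
(a,b)_7: α=3, u≡1; β=1, v≡3 (mod 7); (1|7)=+1, (3|7)=-1; sign (−1)^1·+1^1·-1^3 = +1.
(a,b)_2: α=0, β=1; u≡1, v≡3 (mod 8); ε(u)ε(v)=0·1, αω(v)=0·1, βω(u)=1·0; sum ≡ 0  ⇒  +1.
(a,b)_3: α=3, u≡1; β=0, v≡2 (mod 3); (1|3)=+1, (2|3)=-1; sign (−1)^0·+1^0·-1^3 = -1.
(a,b)_5: α=0, u≡2; β=-2, v≡2 (mod 5); (2|5)=-1, (2|5)=-1; sign (−1)^0·-1^-2·-1^0 = +1.
(a,b)_13: α=3, u≡5; β=1, v≡12 (mod 13); (5|13)=-1, (12|13)=+1; sign (−1)^0·-1^1·+1^3 = -1.
(273, 182 / ℚ) ramifies at {3, 13}: a division algebra.

[3, 13]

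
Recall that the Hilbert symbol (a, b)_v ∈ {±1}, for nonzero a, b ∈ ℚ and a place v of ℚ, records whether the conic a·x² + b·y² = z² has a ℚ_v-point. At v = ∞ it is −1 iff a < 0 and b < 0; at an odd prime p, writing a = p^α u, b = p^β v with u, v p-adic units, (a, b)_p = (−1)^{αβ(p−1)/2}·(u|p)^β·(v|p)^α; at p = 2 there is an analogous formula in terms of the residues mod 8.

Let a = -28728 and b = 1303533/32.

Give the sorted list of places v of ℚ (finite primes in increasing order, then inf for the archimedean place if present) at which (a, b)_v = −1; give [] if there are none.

Mod squares: a ≡ -798, b ≡ 266. Check v ∈ {∞, 2, 3, 7, 11, 19}.
v=11: a=11^0·(≡4), b=11^2·(≡7) mod 11; (4|11)=+1, (7|11)=-1; (−1)^{0·2·5}·(+1)^2·(-1)^0 = +1.
v=19: a=19^1·(≡8), b=19^1·(≡13) mod 19; (8|19)=-1, (13|19)=-1; (−1)^{1·1·9}·(-1)^1·(-1)^1 = -1.
v=3: a=3^3·(≡1), b=3^4·(≡2) mod 3; (1|3)=+1, (2|3)=-1; (−1)^{3·4·1}·(+1)^4·(-1)^3 = -1.
v=7: a=7^1·(≡5), b=7^1·(≡3) mod 7; (5|7)=-1, (3|7)=-1; (−1)^{1·1·3}·(-1)^1·(-1)^1 = -1.
v=2: v_2(a)=3, v_2(b)=-5; units ≡ 1, 5 (mod 8); ε·ε+αω+βω = 0·0+3·1+-5·0 ≡ 1  ⇒  (a,b)_2 = -1.
v=∞: -798 < 0 and 266 > 0  ⇒  (a,b)_∞ = +1.
Ram(-798, 266) = {2, 3, 7, 19}; no ℚ_2-point on the conic.

[2, 3, 7, 19]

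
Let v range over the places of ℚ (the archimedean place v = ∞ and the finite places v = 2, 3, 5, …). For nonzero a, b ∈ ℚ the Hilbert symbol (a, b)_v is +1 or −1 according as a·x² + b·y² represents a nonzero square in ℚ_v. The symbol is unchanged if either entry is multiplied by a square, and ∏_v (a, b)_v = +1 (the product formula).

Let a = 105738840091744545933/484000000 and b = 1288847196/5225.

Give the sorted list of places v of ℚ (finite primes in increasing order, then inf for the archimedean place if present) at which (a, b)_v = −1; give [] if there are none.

[13, 19, 31, 37]

(a, b) ≡ (37, 3116399) mod (ℚ^×)²; places V = {2, 3, 5, 7, 11, 13, 17, 19, 31, 37, ∞}.
(a,b)_13: α=4, u≡2; β=1, v≡3 (mod 13); (2|13)=-1, (3|13)=+1; sign (−1)^0·-1^1·+1^4 = -1.
(a,b)_17: α=2, u≡7; β=0, v≡14 (mod 17); (7|17)=-1, (14|17)=-1; sign (−1)^0·-1^0·-1^2 = +1.
(a,b)_∞: sgn(37)=+, sgn(3116399)=+, so +1.
(a,b)_19: α=2, u≡15; β=-1, v≡2 (mod 19); (15|19)=-1, (2|19)=-1; sign (−1)^0·-1^-1·-1^2 = -1.
(a,b)_37: α=3, u≡10; β=1, v≡35 (mod 37); (10|37)=+1, (35|37)=-1; sign (−1)^0·+1^1·-1^3 = -1.
(a,b)_11: α=-2, u≡4; β=-1, v≡5 (mod 11); (4|11)=+1, (5|11)=+1; sign (−1)^0·+1^-1·+1^-2 = +1.
(a,b)_7: α=0, u≡2; β=4, v≡5 (mod 7); (2|7)=+1, (5|7)=-1; sign (−1)^0·+1^4·-1^0 = +1.
(a,b)_31: α=2, u≡21; β=1, v≡13 (mod 31); (21|31)=-1, (13|31)=-1; sign (−1)^0·-1^1·-1^2 = -1.
(a,b)_3: α=6, u≡1; β=2, v≡2 (mod 3); (1|3)=+1, (2|3)=-1; sign (−1)^0·+1^2·-1^6 = +1.
(a,b)_2: α=-8, β=2; u≡5, v≡7 (mod 8); ε(u)ε(v)=0·1, αω(v)=-8·0, βω(u)=2·1; sum ≡ 0  ⇒  +1.
(a,b)_5: α=-6, u≡3; β=-2, v≡4 (mod 5); (3|5)=-1, (4|5)=+1; sign (−1)^0·-1^-2·+1^-6 = +1.
(37, 3116399 / ℚ) ramifies at {13, 19, 31, 37}: a division algebra.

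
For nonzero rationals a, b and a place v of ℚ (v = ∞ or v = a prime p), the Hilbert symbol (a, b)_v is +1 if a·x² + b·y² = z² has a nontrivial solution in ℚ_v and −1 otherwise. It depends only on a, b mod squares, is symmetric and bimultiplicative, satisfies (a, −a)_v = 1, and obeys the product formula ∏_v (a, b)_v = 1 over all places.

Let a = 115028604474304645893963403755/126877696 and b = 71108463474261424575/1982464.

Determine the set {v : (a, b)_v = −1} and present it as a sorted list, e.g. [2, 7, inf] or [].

Mod squares: a ≡ 267995, b ≡ 23. Check v ∈ {∞, 2, 3, 5, 7, 11, 13, 19, 23, 31}.
v=3: a=3^24·(≡2), b=3^16·(≡2) mod 3; (2|3)=-1, (2|3)=-1; (−1)^{24·16·1}·(-1)^16·(-1)^24 = +1.
v=∞: 267995 > 0 and 23 > 0  ⇒  (a,b)_∞ = +1.
v=11: a=11^-2·(≡7), b=11^-2·(≡9) mod 11; (7|11)=-1, (9|11)=+1; (−1)^{-2·-2·5}·(-1)^-2·(+1)^-2 = +1.
v=7: a=7^3·(≡1), b=7^2·(≡4) mod 7; (1|7)=+1, (4|7)=+1; (−1)^{3·2·3}·(+1)^2·(+1)^3 = +1.
v=5: a=5^1·(≡1), b=5^2·(≡2) mod 5; (1|5)=+1, (2|5)=-1; (−1)^{1·2·2}·(+1)^2·(-1)^1 = -1.
v=23: a=23^2·(≡20), b=23^1·(≡18) mod 23; (20|23)=-1, (18|23)=+1; (−1)^{2·1·11}·(-1)^1·(+1)^2 = -1.
v=2: v_2(a)=-20, v_2(b)=-14; units ≡ 3, 7 (mod 8); ε·ε+αω+βω = 1·1+-20·0+-14·1 ≡ 1  ⇒  (a,b)_2 = -1.
v=31: a=31^3·(≡3), b=31^2·(≡23) mod 31; (3|31)=-1, (23|31)=-1; (−1)^{3·2·15}·(-1)^2·(-1)^3 = -1.
v=13: a=13^3·(≡10), b=13^2·(≡12) mod 13; (10|13)=+1, (12|13)=+1; (−1)^{3·2·6}·(+1)^2·(+1)^3 = +1.
v=19: a=19^3·(≡7), b=19^2·(≡16) mod 19; (7|19)=+1, (16|19)=+1; (−1)^{3·2·9}·(+1)^2·(+1)^3 = +1.
|Ram(267995, 23)| = 4, even; anisotropic at {2, 5, 23, 31}.

[2, 5, 23, 31]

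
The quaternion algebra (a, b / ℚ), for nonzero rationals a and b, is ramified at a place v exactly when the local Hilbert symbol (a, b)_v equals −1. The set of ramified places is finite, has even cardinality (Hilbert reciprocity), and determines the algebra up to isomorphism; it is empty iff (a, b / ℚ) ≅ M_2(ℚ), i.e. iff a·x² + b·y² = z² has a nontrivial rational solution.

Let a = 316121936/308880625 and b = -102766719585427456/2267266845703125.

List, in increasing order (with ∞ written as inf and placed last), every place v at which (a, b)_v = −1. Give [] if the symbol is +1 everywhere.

(a, b) ≡ (221, -714) mod (ℚ^×)²; places V = {2, 3, 5, 7, 13, 17, 19, 23, 37, ∞}.
(a,b)_∞: sgn(221)=+, sgn(-714)=−, so +1.
(a,b)_19: α=-2, u≡13; β=-2, v≡15 (mod 19); (13|19)=-1, (15|19)=-1; sign (−1)^0·-1^-2·-1^-2 = +1.
(a,b)_17: α=1, u≡1; β=3, v≡1 (mod 17); (1|17)=+1, (1|17)=+1; sign (−1)^0·+1^3·+1^1 = +1.
(a,b)_7: α=0, u≡1; β=-3, v≡6 (mod 7); (1|7)=+1, (6|7)=-1; sign (−1)^0·+1^-3·-1^0 = +1.
(a,b)_13: α=3, u≡4; β=6, v≡3 (mod 13); (4|13)=+1, (3|13)=+1; sign (−1)^0·+1^6·+1^3 = +1.
(a,b)_37: α=-2, u≡33; β=0, v≡11 (mod 37); (33|37)=+1, (11|37)=+1; sign (−1)^0·+1^0·+1^-2 = +1.
(a,b)_2: α=4, β=13; u≡5, v≡3 (mod 8); ε(u)ε(v)=0·1, αω(v)=4·1, βω(u)=13·1; sum ≡ 1  ⇒  -1.
(a,b)_3: α=0, u≡2; β=-1, v≡2 (mod 3); (2|3)=-1, (2|3)=-1; sign (−1)^0·-1^-1·-1^0 = -1.
(a,b)_23: α=2, u≡10; β=2, v≡10 (mod 23); (10|23)=-1, (10|23)=-1; sign (−1)^0·-1^2·-1^2 = +1.
(a,b)_5: α=-4, u≡4; β=-14, v≡1 (mod 5); (4|5)=+1, (1|5)=+1; sign (−1)^0·+1^-14·+1^-4 = +1.
|Ram(221, -714)| = 2, even; anisotropic at {2, 3}.

[2, 3]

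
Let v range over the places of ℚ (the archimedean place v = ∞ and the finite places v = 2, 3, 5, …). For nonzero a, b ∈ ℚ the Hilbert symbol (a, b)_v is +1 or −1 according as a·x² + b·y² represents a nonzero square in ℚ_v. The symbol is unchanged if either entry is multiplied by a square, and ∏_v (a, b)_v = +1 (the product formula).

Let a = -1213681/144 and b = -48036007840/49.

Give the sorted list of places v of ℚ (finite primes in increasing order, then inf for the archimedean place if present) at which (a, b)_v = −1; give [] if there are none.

(a, b) ≡ (-24769, -10810) mod (ℚ^×)²; places V = {2, 3, 5, 7, 17, 23, 31, 47, ∞}.
(a,b)_3: α=-2, u≡2; β=0, v≡2 (mod 3); (2|3)=-1, (2|3)=-1; sign (−1)^0·-1^0·-1^-2 = +1.
(a,b)_2: α=-4, β=5; u≡7, v≡3 (mod 8); ε(u)ε(v)=1·1, αω(v)=-4·1, βω(u)=5·0; sum ≡ 1  ⇒  -1.
(a,b)_17: α=1, u≡3; β=2, v≡9 (mod 17); (3|17)=-1, (9|17)=+1; sign (−1)^0·-1^2·+1^1 = +1.
(a,b)_47: α=1, u≡9; β=1, v≡5 (mod 47); (9|47)=+1, (5|47)=-1; sign (−1)^1·+1^1·-1^1 = +1.
(a,b)_7: α=2, u≡1; β=-2, v≡5 (mod 7); (1|7)=+1, (5|7)=-1; sign (−1)^0·+1^-2·-1^2 = +1.
(a,b)_31: α=1, u≡28; β=2, v≡18 (mod 31); (28|31)=+1, (18|31)=+1; sign (−1)^0·+1^2·+1^1 = +1.
(a,b)_23: α=0, u≡1; β=1, v≡9 (mod 23); (1|23)=+1, (9|23)=+1; sign (−1)^0·+1^1·+1^0 = +1.
(a,b)_∞: sgn(-24769)=−, sgn(-10810)=−, so -1.
(a,b)_5: α=0, u≡1; β=1, v≡3 (mod 5); (1|5)=+1, (3|5)=-1; sign (−1)^0·+1^1·-1^0 = +1.
|Ram(-24769, -10810)| = 2, even; anisotropic at {2, ∞}.

[2, inf]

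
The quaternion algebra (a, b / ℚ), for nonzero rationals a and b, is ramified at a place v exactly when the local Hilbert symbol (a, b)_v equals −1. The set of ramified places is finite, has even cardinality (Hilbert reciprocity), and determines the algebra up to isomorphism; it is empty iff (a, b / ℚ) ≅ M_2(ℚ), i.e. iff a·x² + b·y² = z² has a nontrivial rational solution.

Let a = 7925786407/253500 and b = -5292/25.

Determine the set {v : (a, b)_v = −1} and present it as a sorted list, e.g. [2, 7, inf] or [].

[3, 5]

(a, b) ≡ (105, -3) mod (ℚ^×)²; places V = {2, 3, 5, 7, 11, 13, 19, 23, ∞}.
(a,b)_7: α=3, u≡2; β=2, v≡1 (mod 7); (2|7)=+1, (1|7)=+1; sign (−1)^0·+1^2·+1^3 = +1.
(a,b)_13: α=-2, u≡9; β=0, v≡1 (mod 13); (9|13)=+1, (1|13)=+1; sign (−1)^0·+1^0·+1^-2 = +1.
(a,b)_19: α=2, u≡18; β=0, v≡11 (mod 19); (18|19)=-1, (11|19)=+1; sign (−1)^0·-1^0·+1^2 = +1.
(a,b)_11: α=2, u≡8; β=0, v≡7 (mod 11); (8|11)=-1, (7|11)=-1; sign (−1)^0·-1^0·-1^2 = +1.
(a,b)_5: α=-3, u≡4; β=-2, v≡3 (mod 5); (4|5)=+1, (3|5)=-1; sign (−1)^0·+1^-2·-1^-3 = -1.
(a,b)_2: α=-2, β=2; u≡1, v≡5 (mod 8); ε(u)ε(v)=0·0, αω(v)=-2·1, βω(u)=2·0; sum ≡ 0  ⇒  +1.
(a,b)_∞: sgn(105)=+, sgn(-3)=−, so +1.
(a,b)_23: α=2, u≡9; β=0, v≡22 (mod 23); (9|23)=+1, (22|23)=-1; sign (−1)^0·+1^0·-1^2 = +1.
(a,b)_3: α=-1, u≡2; β=3, v≡2 (mod 3); (2|3)=-1, (2|3)=-1; sign (−1)^1·-1^3·-1^-1 = -1.
Ram(105, -3) = {3, 5}; no ℚ_3-point on the conic.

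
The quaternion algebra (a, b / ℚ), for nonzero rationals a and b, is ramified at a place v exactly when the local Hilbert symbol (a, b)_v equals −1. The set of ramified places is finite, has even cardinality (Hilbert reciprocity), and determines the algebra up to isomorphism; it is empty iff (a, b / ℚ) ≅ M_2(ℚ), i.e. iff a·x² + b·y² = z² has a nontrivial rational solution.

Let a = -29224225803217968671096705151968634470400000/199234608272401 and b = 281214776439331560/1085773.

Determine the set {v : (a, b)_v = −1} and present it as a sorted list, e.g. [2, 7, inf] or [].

Mod squares: a ≡ -2777135, b ≡ 3104836930. Check v ∈ {∞, 2, 3, 5, 7, 13, 17, 19, 23, 31, 41, 43}.
v=13: a=13^-4·(≡10), b=13^-1·(≡8) mod 13; (10|13)=+1, (8|13)=-1; (−1)^{-4·-1·6}·(+1)^-1·(-1)^-4 = +1.
v=5: a=5^5·(≡2), b=5^1·(≡4) mod 5; (2|5)=-1, (4|5)=+1; (−1)^{5·1·2}·(-1)^1·(+1)^5 = -1.
v=17: a=17^-8·(≡15), b=17^-4·(≡15) mod 17; (15|17)=+1, (15|17)=+1; (−1)^{-8·-4·8}·(+1)^-4·(+1)^-8 = +1.
v=19: a=19^5·(≡18), b=19^3·(≡1) mod 19; (18|19)=-1, (1|19)=+1; (−1)^{5·3·9}·(-1)^3·(+1)^5 = +1.
v=7: a=7^0·(≡6), b=7^2·(≡6) mod 7; (6|7)=-1, (6|7)=-1; (−1)^{0·2·3}·(-1)^2·(-1)^0 = +1.
v=2: v_2(a)=28, v_2(b)=3; units ≡ 1, 1 (mod 8); ε·ε+αω+βω = 0·0+28·0+3·0 ≡ 0  ⇒  (a,b)_2 = +1.
v=43: a=43^8·(≡30), b=43^3·(≡34) mod 43; (30|43)=-1, (34|43)=-1; (−1)^{8·3·21}·(-1)^3·(-1)^8 = -1.
v=23: a=23^3·(≡19), b=23^1·(≡10) mod 23; (19|23)=-1, (10|23)=-1; (−1)^{3·1·11}·(-1)^1·(-1)^3 = -1.
v=∞: -2777135 < 0 and 3104836930 > 0  ⇒  (a,b)_∞ = +1.
v=41: a=41^1·(≡3), b=41^1·(≡21) mod 41; (3|41)=-1, (21|41)=+1; (−1)^{1·1·20}·(-1)^1·(+1)^1 = -1.
v=3: a=3^4·(≡1), b=3^2·(≡1) mod 3; (1|3)=+1, (1|3)=+1; (−1)^{4·2·1}·(+1)^2·(+1)^4 = +1.
v=31: a=31^3·(≡7), b=31^1·(≡13) mod 31; (7|31)=+1, (13|31)=-1; (−1)^{3·1·15}·(+1)^1·(-1)^3 = +1.
|Ram(-2777135, 3104836930)| = 4, even; anisotropic at {5, 23, 41, 43}.

[5, 23, 41, 43]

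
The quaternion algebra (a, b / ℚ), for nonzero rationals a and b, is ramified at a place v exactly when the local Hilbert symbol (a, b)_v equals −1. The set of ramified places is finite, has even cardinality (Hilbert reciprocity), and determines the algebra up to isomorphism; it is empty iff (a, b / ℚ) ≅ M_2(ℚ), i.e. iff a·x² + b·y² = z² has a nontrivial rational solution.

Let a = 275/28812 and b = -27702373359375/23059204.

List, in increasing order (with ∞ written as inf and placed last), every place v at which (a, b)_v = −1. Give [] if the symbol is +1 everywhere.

Mod squares: a ≡ 33, b ≡ -1495. Check v ∈ {∞, 2, 3, 5, 7, 11, 13, 23}.
v=7: a=7^-4·(≡6), b=7^-8·(≡5) mod 7; (6|7)=-1, (5|7)=-1; (−1)^{-4·-8·3}·(-1)^-8·(-1)^-4 = +1.
v=2: v_2(a)=-2, v_2(b)=-2; units ≡ 1, 1 (mod 8); ε·ε+αω+βω = 0·0+-2·0+-2·0 ≡ 0  ⇒  (a,b)_2 = +1.
v=11: a=11^1·(≡1), b=11^4·(≡3) mod 11; (1|11)=+1, (3|11)=+1; (−1)^{1·4·5}·(+1)^4·(+1)^1 = +1.
v=3: a=3^-1·(≡2), b=3^4·(≡2) mod 3; (2|3)=-1, (2|3)=-1; (−1)^{-1·4·1}·(-1)^4·(-1)^-1 = -1.
v=23: a=23^0·(≡10), b=23^1·(≡12) mod 23; (10|23)=-1, (12|23)=+1; (−1)^{0·1·11}·(-1)^1·(+1)^0 = -1.
v=5: a=5^2·(≡3), b=5^7·(≡4) mod 5; (3|5)=-1, (4|5)=+1; (−1)^{2·7·2}·(-1)^7·(+1)^2 = -1.
v=∞: 33 > 0 and -1495 < 0  ⇒  (a,b)_∞ = +1.
v=13: a=13^0·(≡7), b=13^1·(≡5) mod 13; (7|13)=-1, (5|13)=-1; (−1)^{0·1·6}·(-1)^1·(-1)^0 = -1.
Ram(33, -1495) = {3, 5, 13, 23}; no ℚ_3-point on the conic.

[3, 5, 13, 23]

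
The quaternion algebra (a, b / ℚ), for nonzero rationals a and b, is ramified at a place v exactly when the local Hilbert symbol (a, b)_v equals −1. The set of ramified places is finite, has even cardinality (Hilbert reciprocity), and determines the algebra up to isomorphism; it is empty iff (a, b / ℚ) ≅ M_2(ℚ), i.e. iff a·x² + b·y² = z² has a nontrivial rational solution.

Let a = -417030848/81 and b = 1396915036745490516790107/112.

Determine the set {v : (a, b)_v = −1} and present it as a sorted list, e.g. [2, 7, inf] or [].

(a, b) ≡ (-6516107, 25588752189) mod (ℚ^×)²; places V = {2, 3, 7, 11, 13, 17, 19, 23, 31, 37, ∞}.
(a,b)_∞: sgn(-6516107)=−, sgn(25588752189)=+, so +1.
(a,b)_11: α=0, u≡2; β=1, v≡3 (mod 11); (2|11)=-1, (3|11)=+1; sign (−1)^0·-1^1·+1^0 = -1.
(a,b)_7: α=0, u≡1; β=-1, v≡6 (mod 7); (1|7)=+1, (6|7)=-1; sign (−1)^0·+1^-1·-1^0 = +1.
(a,b)_2: α=6, β=-4; u≡5, v≡5 (mod 8); ε(u)ε(v)=0·0, αω(v)=6·1, βω(u)=-4·1; sum ≡ 0  ⇒  +1.
(a,b)_17: α=0, u≡10; β=1, v≡16 (mod 17); (10|17)=-1, (16|17)=+1; sign (−1)^0·-1^1·+1^0 = -1.
(a,b)_37: α=1, u≡3; β=3, v≡2 (mod 37); (3|37)=+1, (2|37)=-1; sign (−1)^0·+1^3·-1^1 = -1.
(a,b)_23: α=1, u≡19; β=3, v≡17 (mod 23); (19|23)=-1, (17|23)=-1; sign (−1)^1·-1^3·-1^1 = -1.
(a,b)_31: α=1, u≡8; β=3, v≡5 (mod 31); (8|31)=+1, (5|31)=+1; sign (−1)^1·+1^3·+1^1 = -1.
(a,b)_13: α=1, u≡8; β=3, v≡8 (mod 13); (8|13)=-1, (8|13)=-1; sign (−1)^0·-1^3·-1^1 = +1.
(a,b)_19: α=1, u≡11; β=3, v≡1 (mod 19); (11|19)=+1, (1|19)=+1; sign (−1)^1·+1^3·+1^1 = -1.
(a,b)_3: α=-4, u≡1; β=3, v≡2 (mod 3); (1|3)=+1, (2|3)=-1; sign (−1)^0·+1^3·-1^-4 = +1.
Ram(-6516107, 25588752189) = {11, 17, 19, 23, 31, 37}; no ℚ_11-point on the conic.

[11, 17, 19, 23, 31, 37]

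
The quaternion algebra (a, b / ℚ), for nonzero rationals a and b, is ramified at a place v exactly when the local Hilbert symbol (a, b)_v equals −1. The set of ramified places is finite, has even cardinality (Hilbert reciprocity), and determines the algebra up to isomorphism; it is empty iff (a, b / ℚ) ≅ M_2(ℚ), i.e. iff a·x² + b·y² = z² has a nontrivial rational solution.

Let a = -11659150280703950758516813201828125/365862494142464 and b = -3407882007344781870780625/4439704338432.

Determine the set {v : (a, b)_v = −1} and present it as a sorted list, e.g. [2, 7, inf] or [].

(a, b) ≡ (-161007, -14763) mod (ℚ^×)²; places V = {2, 3, 5, 7, 11, 17, 19, 37, 41, ∞}.
(a,b)_17: α=7, u≡16; β=4, v≡3 (mod 17); (16|17)=+1, (3|17)=-1; sign (−1)^0·+1^4·-1^7 = -1.
(a,b)_7: α=11, u≡2; β=9, v≡5 (mod 7); (2|7)=+1, (5|7)=-1; sign (−1)^1·+1^9·-1^11 = +1.
(a,b)_19: α=2, u≡15; β=1, v≡18 (mod 19); (15|19)=-1, (18|19)=-1; sign (−1)^0·-1^1·-1^2 = -1.
(a,b)_5: α=6, u≡2; β=4, v≡3 (mod 5); (2|5)=-1, (3|5)=-1; sign (−1)^0·-1^4·-1^6 = +1.
(a,b)_∞: sgn(-161007)=−, sgn(-14763)=−, so -1.
(a,b)_3: α=3, u≡1; β=-7, v≡2 (mod 3); (1|3)=+1, (2|3)=-1; sign (−1)^1·+1^-7·-1^3 = +1.
(a,b)_2: α=-38, β=-24; u≡1, v≡5 (mod 8); ε(u)ε(v)=0·0, αω(v)=-38·1, βω(u)=-24·0; sum ≡ 0  ⇒  +1.
(a,b)_11: α=-3, u≡5; β=-2, v≡10 (mod 11); (5|11)=+1, (10|11)=-1; sign (−1)^0·+1^-2·-1^-3 = -1.
(a,b)_41: α=3, u≡5; β=2, v≡6 (mod 41); (5|41)=+1, (6|41)=-1; sign (−1)^0·+1^2·-1^3 = -1.
(a,b)_37: α=2, u≡17; β=3, v≡35 (mod 37); (17|37)=-1, (35|37)=-1; sign (−1)^0·-1^3·-1^2 = -1.
|Ram(-161007, -14763)| = 6, even; anisotropic at {11, 17, 19, 37, 41, ∞}.

[11, 17, 19, 37, 41, inf]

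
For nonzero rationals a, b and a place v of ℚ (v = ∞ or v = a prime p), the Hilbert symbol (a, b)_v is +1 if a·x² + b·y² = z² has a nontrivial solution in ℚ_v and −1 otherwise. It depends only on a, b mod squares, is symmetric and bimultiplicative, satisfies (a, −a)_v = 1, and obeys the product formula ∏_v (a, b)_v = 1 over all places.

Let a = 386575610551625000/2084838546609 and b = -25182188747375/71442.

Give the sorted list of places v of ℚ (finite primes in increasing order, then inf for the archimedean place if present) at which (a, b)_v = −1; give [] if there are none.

[2, 11, 19, 23]

Mod squares: a ≡ 506, b ≡ -190. Check v ∈ {∞, 2, 3, 5, 7, 11, 13, 19, 23, 37, 41, 43}.
v=7: a=7^-2·(≡4), b=7^-2·(≡6) mod 7; (4|7)=+1, (6|7)=-1; (−1)^{-2·-2·3}·(+1)^-2·(-1)^-2 = +1.
v=43: a=43^-2·(≡20), b=43^0·(≡10) mod 43; (20|43)=-1, (10|43)=+1; (−1)^{-2·0·21}·(-1)^0·(+1)^-2 = +1.
v=37: a=37^0·(≡33), b=37^2·(≡23) mod 37; (33|37)=+1, (23|37)=-1; (−1)^{0·2·18}·(+1)^2·(-1)^0 = +1.
v=19: a=19^2·(≡3), b=19^1·(≡1) mod 19; (3|19)=-1, (1|19)=+1; (−1)^{2·1·9}·(-1)^1·(+1)^2 = -1.
v=23: a=23^5·(≡19), b=23^2·(≡19) mod 23; (19|23)=-1, (19|23)=-1; (−1)^{5·2·11}·(-1)^2·(-1)^5 = -1.
v=2: v_2(a)=3, v_2(b)=-1; units ≡ 5, 1 (mod 8); ε·ε+αω+βω = 0·0+3·0+-1·1 ≡ 1  ⇒  (a,b)_2 = -1.
v=11: a=11^3·(≡6), b=11^4·(≡2) mod 11; (6|11)=-1, (2|11)=-1; (−1)^{3·4·5}·(-1)^4·(-1)^3 = -1.
v=5: a=5^6·(≡1), b=5^3·(≡3) mod 5; (1|5)=+1, (3|5)=-1; (−1)^{6·3·2}·(+1)^3·(-1)^6 = +1.
v=13: a=13^-2·(≡10), b=13^0·(≡6) mod 13; (10|13)=+1, (6|13)=-1; (−1)^{-2·0·6}·(+1)^0·(-1)^-2 = +1.
v=3: a=3^-4·(≡2), b=3^-6·(≡2) mod 3; (2|3)=-1, (2|3)=-1; (−1)^{-4·-6·1}·(-1)^-6·(-1)^-4 = +1.
v=41: a=41^-2·(≡27), b=41^0·(≡19) mod 41; (27|41)=-1, (19|41)=-1; (−1)^{-2·0·20}·(-1)^0·(-1)^-2 = +1.
v=∞: 506 > 0 and -190 < 0  ⇒  (a,b)_∞ = +1.
(506, -190 / ℚ) ramifies at {2, 11, 19, 23}: a division algebra.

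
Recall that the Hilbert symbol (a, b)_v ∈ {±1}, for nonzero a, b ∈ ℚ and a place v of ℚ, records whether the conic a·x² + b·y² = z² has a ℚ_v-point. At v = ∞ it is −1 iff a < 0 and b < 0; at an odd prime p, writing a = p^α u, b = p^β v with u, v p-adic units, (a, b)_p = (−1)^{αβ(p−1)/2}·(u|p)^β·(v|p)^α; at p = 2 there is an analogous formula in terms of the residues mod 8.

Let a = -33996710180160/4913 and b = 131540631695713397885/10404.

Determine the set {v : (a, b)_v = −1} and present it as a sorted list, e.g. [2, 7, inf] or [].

[5, 7, 23, 29]

Mod squares: a ≡ -5159245, b ≡ 303485. Check v ∈ {∞, 2, 3, 5, 7, 13, 17, 23, 29}.
v=13: a=13^1·(≡1), b=13^3·(≡3) mod 13; (1|13)=+1, (3|13)=+1; (−1)^{1·3·6}·(+1)^3·(+1)^1 = +1.
v=3: a=3^6·(≡2), b=3^-2·(≡2) mod 3; (2|3)=-1, (2|3)=-1; (−1)^{6·-2·1}·(-1)^-2·(-1)^6 = +1.
v=∞: -5159245 < 0 and 303485 > 0  ⇒  (a,b)_∞ = +1.
v=17: a=17^-3·(≡2), b=17^-2·(≡8) mod 17; (2|17)=+1, (8|17)=+1; (−1)^{-3·-2·8}·(+1)^-2·(+1)^-3 = +1.
v=29: a=29^1·(≡10), b=29^3·(≡5) mod 29; (10|29)=-1, (5|29)=+1; (−1)^{1·3·14}·(-1)^3·(+1)^1 = -1.
v=5: a=5^1·(≡1), b=5^1·(≡3) mod 5; (1|5)=+1, (3|5)=-1; (−1)^{1·1·2}·(+1)^1·(-1)^1 = -1.
v=2: v_2(a)=6, v_2(b)=-2; units ≡ 3, 5 (mod 8); ε·ε+αω+βω = 1·0+6·1+-2·1 ≡ 0  ⇒  (a,b)_2 = +1.
v=7: a=7^5·(≡4), b=7^9·(≡1) mod 7; (4|7)=+1, (1|7)=+1; (−1)^{5·9·3}·(+1)^9·(+1)^5 = -1.
v=23: a=23^1·(≡8), b=23^3·(≡12) mod 23; (8|23)=+1, (12|23)=+1; (−1)^{1·3·11}·(+1)^3·(+1)^1 = -1.
Ram(-5159245, 303485) = {5, 7, 23, 29}; no ℚ_5-point on the conic.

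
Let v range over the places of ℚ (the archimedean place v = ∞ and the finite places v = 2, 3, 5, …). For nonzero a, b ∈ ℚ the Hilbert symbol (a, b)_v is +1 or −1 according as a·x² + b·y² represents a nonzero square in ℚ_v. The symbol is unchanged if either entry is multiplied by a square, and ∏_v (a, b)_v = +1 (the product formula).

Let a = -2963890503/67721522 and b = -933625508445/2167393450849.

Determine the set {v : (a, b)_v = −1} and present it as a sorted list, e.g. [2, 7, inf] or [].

(a, b) ≡ (-14, -5) mod (ℚ^×)²; places V = {2, 3, 5, 7, 11, 19, 23, ∞}.
(a,b)_∞: sgn(-14)=−, sgn(-5)=−, so -1.
(a,b)_19: α=6, u≡9; β=6, v≡15 (mod 19); (9|19)=+1, (15|19)=-1; sign (−1)^0·+1^6·-1^6 = +1.
(a,b)_5: α=0, u≡1; β=1, v≡4 (mod 5); (1|5)=+1, (4|5)=+1; sign (−1)^0·+1^1·+1^0 = +1.
(a,b)_2: α=-1, β=0; u≡1, v≡3 (mod 8); ε(u)ε(v)=0·1, αω(v)=-1·1, βω(u)=0·0; sum ≡ 1  ⇒  -1.
(a,b)_3: α=2, u≡1; β=4, v≡1 (mod 3); (1|3)=+1, (1|3)=+1; sign (−1)^0·+1^4·+1^2 = +1.
(a,b)_7: α=1, u≡5; β=2, v≡2 (mod 7); (5|7)=-1, (2|7)=+1; sign (−1)^0·-1^2·+1^1 = +1.
(a,b)_11: α=-2, u≡10; β=-4, v≡8 (mod 11); (10|11)=-1, (8|11)=-1; sign (−1)^0·-1^-4·-1^-2 = +1.
(a,b)_23: α=-4, u≡1; β=-6, v≡13 (mod 23); (1|23)=+1, (13|23)=+1; sign (−1)^0·+1^-6·+1^-4 = +1.
Ram(-14, -5) = {2, ∞}; no ℚ_2-point on the conic.

[2, inf]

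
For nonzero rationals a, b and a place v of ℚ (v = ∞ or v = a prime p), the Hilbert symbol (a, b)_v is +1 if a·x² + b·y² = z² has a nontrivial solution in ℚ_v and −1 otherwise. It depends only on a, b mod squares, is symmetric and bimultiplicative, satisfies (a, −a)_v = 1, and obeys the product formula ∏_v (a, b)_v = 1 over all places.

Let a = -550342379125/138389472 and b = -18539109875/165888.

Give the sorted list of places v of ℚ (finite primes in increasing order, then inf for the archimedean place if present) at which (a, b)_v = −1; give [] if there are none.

(a, b) ≡ (-6630, -24310) mod (ℚ^×)²; places V = {2, 3, 5, 7, 11, 13, 17, 19, 37, ∞}.
(a,b)_17: α=1, u≡13; β=1, v≡16 (mod 17); (13|17)=+1, (16|17)=+1; sign (−1)^0·+1^1·+1^1 = +1.
(a,b)_13: α=-1, u≡9; β=3, v≡2 (mod 13); (9|13)=+1, (2|13)=-1; sign (−1)^0·+1^3·-1^-1 = -1.
(a,b)_∞: sgn(-6630)=−, sgn(-24310)=−, so -1.
(a,b)_11: α=4, u≡9; β=1, v≡4 (mod 11); (9|11)=+1, (4|11)=+1; sign (−1)^0·+1^1·+1^4 = +1.
(a,b)_7: α=2, u≡5; β=0, v≡4 (mod 7); (5|7)=-1, (4|7)=+1; sign (−1)^0·-1^0·+1^2 = +1.
(a,b)_3: α=-5, u≡1; β=-4, v≡2 (mod 3); (1|3)=+1, (2|3)=-1; sign (−1)^0·+1^-4·-1^-5 = -1.
(a,b)_2: α=-5, β=-11; u≡5, v≡5 (mod 8); ε(u)ε(v)=0·0, αω(v)=-5·1, βω(u)=-11·1; sum ≡ 0  ⇒  +1.
(a,b)_5: α=3, u≡1; β=3, v≡2 (mod 5); (1|5)=+1, (2|5)=-1; sign (−1)^0·+1^3·-1^3 = -1.
(a,b)_19: α=2, u≡5; β=2, v≡3 (mod 19); (5|19)=+1, (3|19)=-1; sign (−1)^0·+1^2·-1^2 = +1.
(a,b)_37: α=-2, u≡21; β=0, v≡16 (mod 37); (21|37)=+1, (16|37)=+1; sign (−1)^0·+1^0·+1^-2 = +1.
|Ram(-6630, -24310)| = 4, even; anisotropic at {3, 5, 13, ∞}.

[3, 5, 13, inf]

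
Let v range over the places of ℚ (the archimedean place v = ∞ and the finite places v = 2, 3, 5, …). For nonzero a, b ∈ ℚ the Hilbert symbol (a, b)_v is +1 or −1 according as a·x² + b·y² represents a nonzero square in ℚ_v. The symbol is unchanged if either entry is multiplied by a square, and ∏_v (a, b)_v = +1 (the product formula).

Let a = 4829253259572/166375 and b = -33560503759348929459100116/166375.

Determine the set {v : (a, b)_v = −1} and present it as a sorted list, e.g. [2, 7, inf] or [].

[3, 5, 11, 31]

Mod squares: a ≡ 346115, b ≡ -1155. Check v ∈ {∞, 2, 3, 5, 7, 11, 19, 29, 31}.
v=5: a=5^-3·(≡2), b=5^-3·(≡4) mod 5; (2|5)=-1, (4|5)=+1; (−1)^{-3·-3·2}·(-1)^-3·(+1)^-3 = -1.
v=19: a=19^2·(≡16), b=19^0·(≡17) mod 19; (16|19)=+1, (17|19)=+1; (−1)^{2·0·9}·(+1)^0·(+1)^2 = +1.
v=2: v_2(a)=2, v_2(b)=2; units ≡ 3, 5 (mod 8); ε·ε+αω+βω = 1·0+2·1+2·1 ≡ 0  ⇒  (a,b)_2 = +1.
v=29: a=29^1·(≡24), b=29^2·(≡24) mod 29; (24|29)=+1, (24|29)=+1; (−1)^{1·2·14}·(+1)^2·(+1)^1 = +1.
v=31: a=31^1·(≡16), b=31^2·(≡27) mod 31; (16|31)=+1, (27|31)=-1; (−1)^{1·2·15}·(+1)^2·(-1)^1 = -1.
v=11: a=11^-3·(≡4), b=11^-3·(≡5) mod 11; (4|11)=+1, (5|11)=+1; (−1)^{-3·-3·5}·(+1)^-3·(+1)^-3 = -1.
v=7: a=7^1·(≡1), b=7^5·(≡3) mod 7; (1|7)=+1, (3|7)=-1; (−1)^{1·5·3}·(+1)^5·(-1)^1 = +1.
v=∞: 346115 > 0 and -1155 < 0  ⇒  (a,b)_∞ = +1.
v=3: a=3^12·(≡2), b=3^31·(≡2) mod 3; (2|3)=-1, (2|3)=-1; (−1)^{12·31·1}·(-1)^31·(-1)^12 = -1.
(346115, -1155 / ℚ) ramifies at {3, 5, 11, 31}: a division algebra.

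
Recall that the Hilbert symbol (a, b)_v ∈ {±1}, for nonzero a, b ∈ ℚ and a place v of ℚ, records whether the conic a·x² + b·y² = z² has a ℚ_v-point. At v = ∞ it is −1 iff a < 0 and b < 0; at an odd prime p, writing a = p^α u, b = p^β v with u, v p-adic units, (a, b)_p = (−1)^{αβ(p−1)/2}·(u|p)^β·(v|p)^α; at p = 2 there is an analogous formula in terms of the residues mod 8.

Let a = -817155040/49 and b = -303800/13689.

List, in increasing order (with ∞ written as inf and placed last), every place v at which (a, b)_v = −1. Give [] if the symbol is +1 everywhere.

Mod squares: a ≡ -51072190, b ≡ -62. Check v ∈ {∞, 2, 3, 5, 7, 13, 19, 23, 29, 31}.
v=∞: -51072190 < 0 and -62 < 0  ⇒  (a,b)_∞ = -1.
v=23: a=23^1·(≡19), b=23^0·(≡19) mod 23; (19|23)=-1, (19|23)=-1; (−1)^{1·0·11}·(-1)^0·(-1)^1 = -1.
v=2: v_2(a)=5, v_2(b)=3; units ≡ 1, 1 (mod 8); ε·ε+αω+βω = 0·0+5·0+3·0 ≡ 0  ⇒  (a,b)_2 = +1.
v=19: a=19^1·(≡8), b=19^0·(≡18) mod 19; (8|19)=-1, (18|19)=-1; (−1)^{1·0·9}·(-1)^0·(-1)^1 = -1.
v=5: a=5^1·(≡3), b=5^2·(≡2) mod 5; (3|5)=-1, (2|5)=-1; (−1)^{1·2·2}·(-1)^2·(-1)^1 = -1.
v=7: a=7^-2·(≡5), b=7^2·(≡4) mod 7; (5|7)=-1, (4|7)=+1; (−1)^{-2·2·3}·(-1)^2·(+1)^-2 = +1.
v=29: a=29^1·(≡19), b=29^0·(≡4) mod 29; (19|29)=-1, (4|29)=+1; (−1)^{1·0·14}·(-1)^0·(+1)^1 = +1.
v=3: a=3^0·(≡2), b=3^-4·(≡1) mod 3; (2|3)=-1, (1|3)=+1; (−1)^{0·-4·1}·(-1)^-4·(+1)^0 = +1.
v=13: a=13^1·(≡4), b=13^-2·(≡12) mod 13; (4|13)=+1, (12|13)=+1; (−1)^{1·-2·6}·(+1)^-2·(+1)^1 = +1.
v=31: a=31^1·(≡1), b=31^1·(≡17) mod 31; (1|31)=+1, (17|31)=-1; (−1)^{1·1·15}·(+1)^1·(-1)^1 = +1.
|Ram(-51072190, -62)| = 4, even; anisotropic at {5, 19, 23, ∞}.

[5, 19, 23, inf]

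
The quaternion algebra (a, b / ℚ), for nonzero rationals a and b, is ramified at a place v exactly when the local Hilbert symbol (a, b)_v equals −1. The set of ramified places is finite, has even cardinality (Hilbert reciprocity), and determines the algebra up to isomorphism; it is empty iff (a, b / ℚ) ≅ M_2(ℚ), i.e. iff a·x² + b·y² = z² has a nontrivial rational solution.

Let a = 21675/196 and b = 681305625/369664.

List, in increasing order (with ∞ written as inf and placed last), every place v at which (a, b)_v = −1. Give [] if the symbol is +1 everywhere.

[3, 7]

(a, b) ≡ (3, 1001) mod (ℚ^×)²; places V = {2, 3, 5, 7, 11, 13, 17, 19, ∞}.
(a,b)_13: α=0, u≡4; β=1, v≡9 (mod 13); (4|13)=+1, (9|13)=+1; sign (−1)^0·+1^1·+1^0 = +1.
(a,b)_17: α=2, u≡14; β=0, v≡9 (mod 17); (14|17)=-1, (9|17)=+1; sign (−1)^0·-1^0·+1^2 = +1.
(a,b)_7: α=-2, u≡6; β=1, v≡3 (mod 7); (6|7)=-1, (3|7)=-1; sign (−1)^0·-1^1·-1^-2 = -1.
(a,b)_19: α=0, u≡12; β=-2, v≡2 (mod 19); (12|19)=-1, (2|19)=-1; sign (−1)^0·-1^-2·-1^0 = +1.
(a,b)_∞: sgn(3)=+, sgn(1001)=+, so +1.
(a,b)_2: α=-2, β=-10; u≡3, v≡1 (mod 8); ε(u)ε(v)=1·0, αω(v)=-2·0, βω(u)=-10·1; sum ≡ 0  ⇒  +1.
(a,b)_5: α=2, u≡2; β=4, v≡1 (mod 5); (2|5)=-1, (1|5)=+1; sign (−1)^0·-1^4·+1^2 = +1.
(a,b)_11: α=0, u≡3; β=3, v≡5 (mod 11); (3|11)=+1, (5|11)=+1; sign (−1)^0·+1^3·+1^0 = +1.
(a,b)_3: α=1, u≡1; β=2, v≡2 (mod 3); (1|3)=+1, (2|3)=-1; sign (−1)^0·+1^2·-1^1 = -1.
Ram(3, 1001) = {3, 7}; no ℚ_3-point on the conic.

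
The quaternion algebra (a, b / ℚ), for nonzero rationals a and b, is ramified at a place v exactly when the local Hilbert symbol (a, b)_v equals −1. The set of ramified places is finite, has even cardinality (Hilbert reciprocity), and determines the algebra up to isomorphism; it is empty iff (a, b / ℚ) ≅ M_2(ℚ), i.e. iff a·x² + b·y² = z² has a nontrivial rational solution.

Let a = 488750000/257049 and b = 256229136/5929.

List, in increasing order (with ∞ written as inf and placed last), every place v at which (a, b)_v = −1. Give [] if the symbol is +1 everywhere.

(a, b) ≡ (1955, 4929) mod (ℚ^×)²; places V = {2, 3, 5, 7, 11, 13, 17, 19, 23, 31, 53, ∞}.
(a,b)_∞: sgn(1955)=+, sgn(4929)=+, so +1.
(a,b)_13: α=-4, u≡7; β=0, v≡7 (mod 13); (7|13)=-1, (7|13)=-1; sign (−1)^0·-1^0·-1^-4 = +1.
(a,b)_17: α=1, u≡16; β=0, v≡8 (mod 17); (16|17)=+1, (8|17)=+1; sign (−1)^0·+1^0·+1^1 = +1.
(a,b)_2: α=4, β=4; u≡3, v≡1 (mod 8); ε(u)ε(v)=1·0, αω(v)=4·0, βω(u)=4·1; sum ≡ 0  ⇒  +1.
(a,b)_19: α=0, u≡17; β=2, v≡12 (mod 19); (17|19)=+1, (12|19)=-1; sign (−1)^0·+1^2·-1^0 = +1.
(a,b)_3: α=-2, u≡2; β=3, v≡2 (mod 3); (2|3)=-1, (2|3)=-1; sign (−1)^0·-1^3·-1^-2 = -1.
(a,b)_7: α=0, u≡2; β=-2, v≡1 (mod 7); (2|7)=+1, (1|7)=+1; sign (−1)^0·+1^-2·+1^0 = +1.
(a,b)_23: α=1, u≡1; β=0, v≡22 (mod 23); (1|23)=+1, (22|23)=-1; sign (−1)^0·+1^0·-1^1 = -1.
(a,b)_31: α=0, u≡10; β=1, v≡14 (mod 31); (10|31)=+1, (14|31)=+1; sign (−1)^0·+1^1·+1^0 = +1.
(a,b)_11: α=0, u≡2; β=-2, v≡4 (mod 11); (2|11)=-1, (4|11)=+1; sign (−1)^0·-1^-2·+1^0 = +1.
(a,b)_53: α=0, u≡47; β=1, v≡6 (mod 53); (47|53)=+1, (6|53)=+1; sign (−1)^0·+1^1·+1^0 = +1.
(a,b)_5: α=7, u≡4; β=0, v≡4 (mod 5); (4|5)=+1, (4|5)=+1; sign (−1)^0·+1^0·+1^7 = +1.
(1955, 4929 / ℚ) ramifies at {3, 23}: a division algebra.

[3, 23]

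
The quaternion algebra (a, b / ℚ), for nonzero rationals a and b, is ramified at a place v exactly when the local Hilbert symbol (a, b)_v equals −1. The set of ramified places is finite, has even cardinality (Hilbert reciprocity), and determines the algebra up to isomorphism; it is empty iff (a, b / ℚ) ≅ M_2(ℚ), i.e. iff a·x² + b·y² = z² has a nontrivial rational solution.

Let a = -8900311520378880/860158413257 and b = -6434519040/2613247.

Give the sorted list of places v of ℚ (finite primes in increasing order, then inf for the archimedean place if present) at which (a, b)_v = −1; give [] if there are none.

[2, 5, 7, inf]

(a, b) ≡ (-1785, -3570) mod (ℚ^×)²; places V = {2, 3, 5, 7, 11, 13, 17, 37, 47, ∞}.
(a,b)_17: α=-1, u≡10; β=1, v≡3 (mod 17); (10|17)=-1, (3|17)=-1; sign (−1)^0·-1^1·-1^-1 = +1.
(a,b)_2: α=20, β=11; u≡7, v≡7 (mod 8); ε(u)ε(v)=1·1, αω(v)=20·0, βω(u)=11·0; sum ≡ 1  ⇒  -1.
(a,b)_∞: sgn(-1785)=−, sgn(-3570)=−, so -1.
(a,b)_37: α=2, u≡16; β=2, v≡19 (mod 37); (16|37)=+1, (19|37)=-1; sign (−1)^0·+1^2·-1^2 = +1.
(a,b)_47: α=0, u≡3; β=-2, v≡21 (mod 47); (3|47)=+1, (21|47)=+1; sign (−1)^0·+1^-2·+1^0 = +1.
(a,b)_13: α=-4, u≡1; β=-2, v≡2 (mod 13); (1|13)=+1, (2|13)=-1; sign (−1)^0·+1^-2·-1^-4 = +1.
(a,b)_11: α=-6, u≡10; β=0, v≡4 (mod 11); (10|11)=-1, (4|11)=+1; sign (−1)^0·-1^0·+1^-6 = +1.
(a,b)_7: α=1, u≡2; β=-1, v≡4 (mod 7); (2|7)=+1, (4|7)=+1; sign (−1)^1·+1^-1·+1^1 = -1.
(a,b)_3: α=11, u≡2; β=3, v≡1 (mod 3); (2|3)=-1, (1|3)=+1; sign (−1)^1·-1^3·+1^11 = +1.
(a,b)_5: α=1, u≡2; β=1, v≡1 (mod 5); (2|5)=-1, (1|5)=+1; sign (−1)^0·-1^1·+1^1 = -1.
Ram(-1785, -3570) = {2, 5, 7, ∞}; no ℚ_2-point on the conic.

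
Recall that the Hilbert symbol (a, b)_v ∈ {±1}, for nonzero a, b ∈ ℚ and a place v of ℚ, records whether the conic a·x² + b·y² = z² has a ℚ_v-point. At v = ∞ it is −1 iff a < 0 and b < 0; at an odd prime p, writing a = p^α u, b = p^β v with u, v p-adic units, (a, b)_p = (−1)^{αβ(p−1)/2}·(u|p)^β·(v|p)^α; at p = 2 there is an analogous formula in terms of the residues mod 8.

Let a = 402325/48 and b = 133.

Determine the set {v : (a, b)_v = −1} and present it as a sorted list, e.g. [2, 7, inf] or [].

Mod squares: a ≡ 399, b ≡ 133. Check v ∈ {∞, 2, 3, 5, 7, 11, 19}.
v=∞: 399 > 0 and 133 > 0  ⇒  (a,b)_∞ = +1.
v=7: a=7^1·(≡2), b=7^1·(≡5) mod 7; (2|7)=+1, (5|7)=-1; (−1)^{1·1·3}·(+1)^1·(-1)^1 = +1.
v=11: a=11^2·(≡9), b=11^0·(≡1) mod 11; (9|11)=+1, (1|11)=+1; (−1)^{2·0·5}·(+1)^0·(+1)^2 = +1.
v=5: a=5^2·(≡1), b=5^0·(≡3) mod 5; (1|5)=+1, (3|5)=-1; (−1)^{2·0·2}·(+1)^0·(-1)^2 = +1.
v=2: v_2(a)=-4, v_2(b)=0; units ≡ 7, 5 (mod 8); ε·ε+αω+βω = 1·0+-4·1+0·0 ≡ 0  ⇒  (a,b)_2 = +1.
v=19: a=19^1·(≡18), b=19^1·(≡7) mod 19; (18|19)=-1, (7|19)=+1; (−1)^{1·1·9}·(-1)^1·(+1)^1 = +1.
v=3: a=3^-1·(≡1), b=3^0·(≡1) mod 3; (1|3)=+1, (1|3)=+1; (−1)^{-1·0·1}·(+1)^0·(+1)^-1 = +1.
Ram(a, b) = ∅: the form 399·x² + 133·y² − z² is isotropic over every ℚ_v, so by Hasse–Minkowski it is isotropic over ℚ.

[]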